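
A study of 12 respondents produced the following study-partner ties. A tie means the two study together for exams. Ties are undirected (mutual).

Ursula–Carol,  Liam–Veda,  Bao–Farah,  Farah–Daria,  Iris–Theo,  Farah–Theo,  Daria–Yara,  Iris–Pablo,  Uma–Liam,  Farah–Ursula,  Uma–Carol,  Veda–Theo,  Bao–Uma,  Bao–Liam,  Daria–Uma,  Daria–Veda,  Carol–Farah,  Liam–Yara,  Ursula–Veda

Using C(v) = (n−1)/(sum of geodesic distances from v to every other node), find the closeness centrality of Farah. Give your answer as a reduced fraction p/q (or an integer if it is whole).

11/18

Distances from Farah: Bao:1, Carol:1, Daria:1, Iris:2, Liam:2, Pablo:3, Theo:1, Uma:2, Ursula:1, Veda:2, Yara:2. Sum = 18.
n = 12, so closeness = 11/18.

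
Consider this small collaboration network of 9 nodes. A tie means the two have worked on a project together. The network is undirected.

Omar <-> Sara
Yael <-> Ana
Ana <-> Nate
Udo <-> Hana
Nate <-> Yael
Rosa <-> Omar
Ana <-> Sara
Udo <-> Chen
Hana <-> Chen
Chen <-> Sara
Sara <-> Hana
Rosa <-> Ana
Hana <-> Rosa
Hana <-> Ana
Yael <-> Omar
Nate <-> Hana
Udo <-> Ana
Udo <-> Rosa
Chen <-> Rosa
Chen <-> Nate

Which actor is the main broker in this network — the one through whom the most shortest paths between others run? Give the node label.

Ana

Unnormalized betweenness of each node: Ana:49/12, Chen:19/12, Hana:107/60, Nate:17/10, Omar:5/4, Rosa:38/15, Sara:23/15, Udo:1/5, Yael:4/3.
Ana has the largest value, 49/12, making it the main broker — the node through which the most shortest paths run.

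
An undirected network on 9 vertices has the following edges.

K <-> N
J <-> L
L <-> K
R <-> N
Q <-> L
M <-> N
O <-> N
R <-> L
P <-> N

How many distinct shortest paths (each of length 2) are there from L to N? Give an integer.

The shortest distance is 2. The length-2 paths are: L–R–N; L–K–N.
That gives 2 distinct shortest paths.

2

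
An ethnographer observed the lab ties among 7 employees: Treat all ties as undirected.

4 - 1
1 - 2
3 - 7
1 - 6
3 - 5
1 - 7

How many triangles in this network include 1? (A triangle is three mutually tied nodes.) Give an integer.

0

1's neighbors are 2, 4, 6, and 7, but none of them are tied to each other, so no triangle contains 1.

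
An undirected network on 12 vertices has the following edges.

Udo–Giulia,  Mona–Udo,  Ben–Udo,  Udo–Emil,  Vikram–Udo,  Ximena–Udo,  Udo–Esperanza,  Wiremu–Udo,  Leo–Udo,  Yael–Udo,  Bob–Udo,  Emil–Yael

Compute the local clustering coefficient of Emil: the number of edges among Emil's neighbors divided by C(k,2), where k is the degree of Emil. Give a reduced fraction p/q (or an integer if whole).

1

Emil's neighbors: Udo and Yael (k = 2).
Possible neighbor pairs: C(2,2) = 1. Edges among them: Udo–Yael → e = 1.
Clustering(Emil) = 1/1.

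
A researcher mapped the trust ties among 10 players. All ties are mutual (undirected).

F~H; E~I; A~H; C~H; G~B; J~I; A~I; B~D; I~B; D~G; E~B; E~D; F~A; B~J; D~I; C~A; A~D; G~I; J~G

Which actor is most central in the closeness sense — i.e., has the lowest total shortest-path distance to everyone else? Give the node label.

Farness (sum of distances to all others) for each node — A:13, B:16, C:20, D:13, E:18, F:20, G:17, H:19, I:12, J:18.
The smallest farness is 12, for I, so I has the highest closeness.

I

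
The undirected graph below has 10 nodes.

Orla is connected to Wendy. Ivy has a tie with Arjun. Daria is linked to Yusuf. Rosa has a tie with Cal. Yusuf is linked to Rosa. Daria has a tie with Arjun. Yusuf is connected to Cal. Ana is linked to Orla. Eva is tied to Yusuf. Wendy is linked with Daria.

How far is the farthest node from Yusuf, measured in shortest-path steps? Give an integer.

Distances from Yusuf: Ana:4, Arjun:2, Cal:1, Daria:1, Eva:1, Ivy:3, Orla:3, Rosa:1, Wendy:2.
The largest is 4 (to Ana), so the eccentricity of Yusuf is 4.

4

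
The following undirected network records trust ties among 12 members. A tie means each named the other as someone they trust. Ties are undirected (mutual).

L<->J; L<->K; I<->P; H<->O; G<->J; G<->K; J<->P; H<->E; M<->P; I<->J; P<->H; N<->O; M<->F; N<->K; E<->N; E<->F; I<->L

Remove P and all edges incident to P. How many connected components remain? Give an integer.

1

P's neighbors (H, I, J, and M) remain reachable from one another through other ties, so the rest of the network stays in one piece.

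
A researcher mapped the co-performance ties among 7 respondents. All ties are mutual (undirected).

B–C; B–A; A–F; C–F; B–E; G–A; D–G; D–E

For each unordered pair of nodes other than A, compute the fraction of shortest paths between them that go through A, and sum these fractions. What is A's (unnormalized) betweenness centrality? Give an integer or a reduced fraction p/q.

Pairs whose geodesics pass through A — B–G: 1; B–F: 1/2; E–F: 1/2; D–F: 1; G–F: 1; G–C: 2/2.
All other pairs contribute 0.
Summing the contributions gives betweenness(A) = 5.

5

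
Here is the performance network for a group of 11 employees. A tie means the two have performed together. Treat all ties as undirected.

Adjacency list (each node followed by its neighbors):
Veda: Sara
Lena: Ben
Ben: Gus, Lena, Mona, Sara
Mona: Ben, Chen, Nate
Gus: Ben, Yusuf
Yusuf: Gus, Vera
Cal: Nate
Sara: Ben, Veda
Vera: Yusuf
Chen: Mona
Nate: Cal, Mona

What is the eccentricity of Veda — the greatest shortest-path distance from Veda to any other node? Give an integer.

Distances from Veda: Ben:2, Cal:5, Chen:4, Gus:3, Lena:3, Mona:3, Nate:4, Sara:1, Vera:5, Yusuf:4.
The largest is 5 (to Vera and Cal), so the eccentricity of Veda is 5.

5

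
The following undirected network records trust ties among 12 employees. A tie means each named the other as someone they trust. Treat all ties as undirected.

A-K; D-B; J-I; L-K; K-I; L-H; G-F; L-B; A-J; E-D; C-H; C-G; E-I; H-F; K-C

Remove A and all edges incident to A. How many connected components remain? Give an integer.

A's neighbors (J and K) remain reachable from one another through other ties, so the rest of the network stays in one piece.

1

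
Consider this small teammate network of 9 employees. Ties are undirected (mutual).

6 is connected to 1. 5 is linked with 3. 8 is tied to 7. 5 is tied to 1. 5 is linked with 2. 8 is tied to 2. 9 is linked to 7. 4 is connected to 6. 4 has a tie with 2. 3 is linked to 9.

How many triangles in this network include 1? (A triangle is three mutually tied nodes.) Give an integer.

1's neighbors are 5 and 6, but none of them are tied to each other, so no triangle contains 1.

0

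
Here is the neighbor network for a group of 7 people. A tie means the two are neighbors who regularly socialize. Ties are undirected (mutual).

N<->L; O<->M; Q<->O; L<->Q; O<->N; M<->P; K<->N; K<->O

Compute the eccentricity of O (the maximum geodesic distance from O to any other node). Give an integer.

Distances from O: K:1, L:2, M:1, N:1, P:2, Q:1.
The largest is 2 (to P and L), so the eccentricity of O is 2.

2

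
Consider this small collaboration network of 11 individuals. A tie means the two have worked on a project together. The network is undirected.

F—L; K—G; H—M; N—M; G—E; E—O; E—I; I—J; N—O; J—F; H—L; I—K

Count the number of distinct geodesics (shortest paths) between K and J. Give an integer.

The shortest distance is 2, and the only length-2 path is K–I–J. So there is exactly 1 shortest path.

1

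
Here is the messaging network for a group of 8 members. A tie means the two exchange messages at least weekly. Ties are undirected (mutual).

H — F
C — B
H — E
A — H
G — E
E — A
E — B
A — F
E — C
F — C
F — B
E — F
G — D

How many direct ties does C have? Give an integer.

C is directly tied to B, E, and F. That is 3 neighbors, so the degree of C is 3.

3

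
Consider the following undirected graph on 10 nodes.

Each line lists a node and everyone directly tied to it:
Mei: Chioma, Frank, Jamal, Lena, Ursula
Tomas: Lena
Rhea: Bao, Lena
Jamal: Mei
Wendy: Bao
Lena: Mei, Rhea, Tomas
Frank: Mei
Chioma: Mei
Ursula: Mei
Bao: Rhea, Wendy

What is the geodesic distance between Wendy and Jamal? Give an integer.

One shortest route is Wendy – Bao – Rhea – Lena – Mei – Jamal, which uses 5 edges, and at distance 4 from Wendy we only reach {Mei, Tomas}, which does not include Jamal. So d(Wendy,Jamal) = 5.

5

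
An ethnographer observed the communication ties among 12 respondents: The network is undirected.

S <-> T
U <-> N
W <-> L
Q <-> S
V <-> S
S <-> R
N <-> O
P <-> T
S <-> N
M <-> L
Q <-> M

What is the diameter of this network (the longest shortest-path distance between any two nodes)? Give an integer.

6

Eccentricity of each node (its greatest distance to any other): L:5, M:4, N:5, O:6, P:6, Q:3, R:5, S:4, T:5, U:6, V:5, W:6.
The maximum eccentricity is 6, realized for instance by the pair O–W via O – N – S – Q – M – L – W. So the diameter is 6.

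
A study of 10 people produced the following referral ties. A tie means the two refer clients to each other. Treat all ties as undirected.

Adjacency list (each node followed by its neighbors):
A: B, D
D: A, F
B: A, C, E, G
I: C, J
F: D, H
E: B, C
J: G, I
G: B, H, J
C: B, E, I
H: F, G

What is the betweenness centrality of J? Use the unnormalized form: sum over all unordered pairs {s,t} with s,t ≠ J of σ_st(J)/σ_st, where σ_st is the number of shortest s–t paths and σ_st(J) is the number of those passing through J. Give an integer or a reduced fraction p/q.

3

Pairs whose geodesics pass through J — F–I: 1; H–I: 1; G–I: 1.
All other pairs contribute 0.
Summing the contributions gives betweenness(J) = 3.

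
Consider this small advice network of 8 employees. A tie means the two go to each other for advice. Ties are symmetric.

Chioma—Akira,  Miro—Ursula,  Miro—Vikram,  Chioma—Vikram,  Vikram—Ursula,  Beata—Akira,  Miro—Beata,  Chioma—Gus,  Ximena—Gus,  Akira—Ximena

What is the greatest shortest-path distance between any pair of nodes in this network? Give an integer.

Eccentricity of each node (its greatest distance to any other): Akira:3, Beata:3, Chioma:2, Gus:3, Miro:3, Ursula:4, Vikram:3, Ximena:4.
The maximum eccentricity is 4, realized for instance by the pair Ximena–Ursula via Ximena – Akira – Chioma – Vikram – Ursula. So the diameter is 4.

4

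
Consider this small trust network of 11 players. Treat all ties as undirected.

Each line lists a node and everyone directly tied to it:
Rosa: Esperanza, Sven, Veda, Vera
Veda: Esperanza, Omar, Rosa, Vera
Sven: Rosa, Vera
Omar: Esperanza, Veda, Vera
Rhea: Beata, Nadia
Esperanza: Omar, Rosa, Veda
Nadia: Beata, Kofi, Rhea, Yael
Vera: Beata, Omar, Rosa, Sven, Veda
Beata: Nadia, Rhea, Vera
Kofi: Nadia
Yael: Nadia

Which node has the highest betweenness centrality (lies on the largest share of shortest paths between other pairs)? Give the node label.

Vera

Unnormalized betweenness of each node: Beata:24, Esperanza:1/3, Kofi:0, Nadia:17, Omar:2, Rhea:0, Rosa:7/2, Sven:0, Veda:7/3, Vera:161/6, Yael:0.
Vera has the largest value, 161/6, making it the main broker — the node through which the most shortest paths run.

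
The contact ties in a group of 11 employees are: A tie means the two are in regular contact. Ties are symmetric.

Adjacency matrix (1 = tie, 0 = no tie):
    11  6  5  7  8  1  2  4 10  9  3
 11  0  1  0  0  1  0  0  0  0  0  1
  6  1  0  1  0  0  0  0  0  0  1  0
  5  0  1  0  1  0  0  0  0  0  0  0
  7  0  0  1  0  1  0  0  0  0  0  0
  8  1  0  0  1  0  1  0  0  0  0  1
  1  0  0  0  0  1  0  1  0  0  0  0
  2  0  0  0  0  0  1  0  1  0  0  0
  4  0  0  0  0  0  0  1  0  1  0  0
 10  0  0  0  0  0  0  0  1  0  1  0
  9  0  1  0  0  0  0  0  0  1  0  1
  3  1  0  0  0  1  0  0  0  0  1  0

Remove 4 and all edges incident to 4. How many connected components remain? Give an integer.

1

4's neighbors (2 and 10) remain reachable from one another through other ties, so the rest of the network stays in one piece.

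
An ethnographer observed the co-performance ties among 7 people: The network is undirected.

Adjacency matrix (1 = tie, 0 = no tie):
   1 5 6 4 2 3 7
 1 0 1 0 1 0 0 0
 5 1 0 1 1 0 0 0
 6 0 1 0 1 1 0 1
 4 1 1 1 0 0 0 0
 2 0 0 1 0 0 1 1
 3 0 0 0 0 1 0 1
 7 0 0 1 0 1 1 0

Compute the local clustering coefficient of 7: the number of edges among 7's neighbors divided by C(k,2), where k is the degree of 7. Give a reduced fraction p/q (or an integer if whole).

2/3

7's neighbors: 2, 3, and 6 (k = 3).
Possible neighbor pairs: C(3,2) = 3. Edges among them: 2–3, 2–6 → e = 2.
Clustering(7) = 2/3.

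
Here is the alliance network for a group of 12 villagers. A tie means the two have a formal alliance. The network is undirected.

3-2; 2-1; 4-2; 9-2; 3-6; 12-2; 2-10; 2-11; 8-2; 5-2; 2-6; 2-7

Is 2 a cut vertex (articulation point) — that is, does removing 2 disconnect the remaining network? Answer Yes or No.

Yes

Removing 2 leaves {3 and 6} with no path to {8}, so the network splits into 10 components. 2 is a cut vertex.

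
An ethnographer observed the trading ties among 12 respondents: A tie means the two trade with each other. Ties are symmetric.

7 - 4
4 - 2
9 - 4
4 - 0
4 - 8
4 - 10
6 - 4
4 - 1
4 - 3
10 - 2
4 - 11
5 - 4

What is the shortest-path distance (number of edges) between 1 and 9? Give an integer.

One shortest route is 1 – 4 – 9, which uses 2 edges, and 1 and 9 are not directly tied, so nothing shorter exists. So d(1,9) = 2.

2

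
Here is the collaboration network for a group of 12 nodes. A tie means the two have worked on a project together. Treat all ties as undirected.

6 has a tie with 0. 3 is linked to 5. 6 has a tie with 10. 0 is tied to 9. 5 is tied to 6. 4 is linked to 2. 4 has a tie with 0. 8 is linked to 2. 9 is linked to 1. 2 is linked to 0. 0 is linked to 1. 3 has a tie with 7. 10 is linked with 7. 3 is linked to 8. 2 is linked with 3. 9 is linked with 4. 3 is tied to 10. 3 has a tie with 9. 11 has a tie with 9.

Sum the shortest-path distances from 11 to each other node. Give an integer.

Distances from 11: 0:2, 1:2, 2:3, 3:2, 4:2, 5:3, 6:3, 7:3, 8:3, 9:1, 10:3.
Sum = 2 + 2 + 3 + 2 + 2 + 3 + 3 + 3 + 3 + 1 + 3 = 27.

27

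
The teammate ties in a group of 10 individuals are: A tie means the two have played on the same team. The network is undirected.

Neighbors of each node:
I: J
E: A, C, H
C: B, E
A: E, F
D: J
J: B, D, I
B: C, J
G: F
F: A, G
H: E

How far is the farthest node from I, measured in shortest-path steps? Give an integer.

Distances from I: A:5, B:2, C:3, D:2, E:4, F:6, G:7, H:5, J:1.
The largest is 7 (to G), so the eccentricity of I is 7.

7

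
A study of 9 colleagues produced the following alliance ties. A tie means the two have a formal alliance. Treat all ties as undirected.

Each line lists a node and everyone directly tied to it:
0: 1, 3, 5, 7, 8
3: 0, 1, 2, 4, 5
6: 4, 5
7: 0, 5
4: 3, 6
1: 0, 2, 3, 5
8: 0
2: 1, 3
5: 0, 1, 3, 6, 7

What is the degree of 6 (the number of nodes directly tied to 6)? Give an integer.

2

6 is directly tied to 4 and 5. That is 2 neighbors, so the degree of 6 is 2.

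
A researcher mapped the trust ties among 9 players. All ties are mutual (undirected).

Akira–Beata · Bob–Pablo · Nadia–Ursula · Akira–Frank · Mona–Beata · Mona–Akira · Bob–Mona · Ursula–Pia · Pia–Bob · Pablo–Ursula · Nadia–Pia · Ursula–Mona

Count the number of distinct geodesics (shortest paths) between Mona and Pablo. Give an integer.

The shortest distance is 2. The length-2 paths are: Mona–Ursula–Pablo; Mona–Bob–Pablo.
That gives 2 distinct shortest paths.

2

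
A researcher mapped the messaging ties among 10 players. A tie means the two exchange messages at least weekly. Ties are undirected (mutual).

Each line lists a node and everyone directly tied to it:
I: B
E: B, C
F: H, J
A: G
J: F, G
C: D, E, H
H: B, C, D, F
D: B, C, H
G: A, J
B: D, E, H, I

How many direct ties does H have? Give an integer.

4

H is directly tied to B, C, D, and F. That is 4 neighbors, so the degree of H is 4.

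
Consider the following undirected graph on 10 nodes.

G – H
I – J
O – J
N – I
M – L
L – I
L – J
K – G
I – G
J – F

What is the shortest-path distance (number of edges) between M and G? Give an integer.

One shortest route is M – L – I – G, which uses 3 edges, and at distance 2 from M we only reach {I, J}, which does not include G. So d(M,G) = 3.

3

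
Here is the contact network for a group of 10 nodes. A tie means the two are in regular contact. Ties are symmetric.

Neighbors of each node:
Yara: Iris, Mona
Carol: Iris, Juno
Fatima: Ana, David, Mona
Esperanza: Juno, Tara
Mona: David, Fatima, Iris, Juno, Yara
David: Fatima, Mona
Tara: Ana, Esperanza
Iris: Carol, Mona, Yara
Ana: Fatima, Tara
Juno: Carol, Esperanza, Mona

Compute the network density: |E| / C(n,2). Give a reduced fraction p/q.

There are 13 edges and 10 nodes, so the maximum possible is C(10,2) = 45.
Density = 13/45.

13/45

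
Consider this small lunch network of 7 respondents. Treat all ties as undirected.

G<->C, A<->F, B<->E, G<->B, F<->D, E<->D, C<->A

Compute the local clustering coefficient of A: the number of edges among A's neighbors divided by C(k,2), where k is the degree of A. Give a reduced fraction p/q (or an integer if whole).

0

A's neighbors: C and F (k = 2).
Possible neighbor pairs: C(2,2) = 1. Edges among them: none → e = 0.
Clustering(A) = 0/1.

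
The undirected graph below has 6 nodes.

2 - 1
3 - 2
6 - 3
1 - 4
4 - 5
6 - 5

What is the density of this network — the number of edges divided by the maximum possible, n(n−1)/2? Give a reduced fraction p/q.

2/5

There are 6 edges and 6 nodes, so the maximum possible is C(6,2) = 15.
Density = 6/15 = 2/5.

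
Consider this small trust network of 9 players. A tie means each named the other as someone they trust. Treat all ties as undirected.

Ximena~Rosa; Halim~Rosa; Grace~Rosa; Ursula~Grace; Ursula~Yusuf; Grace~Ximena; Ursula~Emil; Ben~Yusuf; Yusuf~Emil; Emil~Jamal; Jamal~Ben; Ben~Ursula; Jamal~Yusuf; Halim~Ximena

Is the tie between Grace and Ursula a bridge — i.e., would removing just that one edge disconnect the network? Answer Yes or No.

Without the Grace–Ursula edge there is no alternate route between Grace and Ursula, so the network disconnects. It is a bridge.

Yes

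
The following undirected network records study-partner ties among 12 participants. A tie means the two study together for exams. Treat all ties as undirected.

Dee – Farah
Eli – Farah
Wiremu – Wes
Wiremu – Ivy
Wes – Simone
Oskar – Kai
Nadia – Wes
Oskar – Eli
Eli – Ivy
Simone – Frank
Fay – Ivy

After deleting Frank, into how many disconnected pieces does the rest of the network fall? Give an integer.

1

Frank's neighbors (Simone) remain reachable from one another through other ties, so the rest of the network stays in one piece.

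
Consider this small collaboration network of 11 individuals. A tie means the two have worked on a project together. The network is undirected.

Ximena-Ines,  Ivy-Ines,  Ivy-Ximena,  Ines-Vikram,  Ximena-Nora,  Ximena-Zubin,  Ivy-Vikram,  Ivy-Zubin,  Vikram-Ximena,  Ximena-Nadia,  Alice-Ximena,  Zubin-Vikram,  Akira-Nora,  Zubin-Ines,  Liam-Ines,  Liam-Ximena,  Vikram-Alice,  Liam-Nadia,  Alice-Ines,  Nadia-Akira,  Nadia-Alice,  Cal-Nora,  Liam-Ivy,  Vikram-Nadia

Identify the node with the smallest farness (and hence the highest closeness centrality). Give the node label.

Ximena

Farness (sum of distances to all others) for each node — Akira:21, Alice:17, Cal:26, Ines:16, Ivy:17, Liam:17, Nadia:16, Nora:17, Vikram:15, Ximena:12, Zubin:18.
The smallest farness is 12, for Ximena, so Ximena has the highest closeness.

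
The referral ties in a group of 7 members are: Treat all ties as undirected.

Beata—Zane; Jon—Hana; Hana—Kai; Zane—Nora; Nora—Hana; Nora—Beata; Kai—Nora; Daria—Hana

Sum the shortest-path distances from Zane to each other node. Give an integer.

12

Distances from Zane: Beata:1, Daria:3, Hana:2, Jon:3, Kai:2, Nora:1.
Sum = 1 + 3 + 2 + 3 + 2 + 1 = 12.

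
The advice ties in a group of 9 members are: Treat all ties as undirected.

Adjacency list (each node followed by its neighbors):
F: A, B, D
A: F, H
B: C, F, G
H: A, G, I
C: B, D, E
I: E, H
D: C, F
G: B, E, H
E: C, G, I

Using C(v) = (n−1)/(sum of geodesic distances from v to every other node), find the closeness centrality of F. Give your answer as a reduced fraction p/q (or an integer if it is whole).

Distances from F: A:1, B:1, C:2, D:1, E:3, G:2, H:2, I:3. Sum = 15.
n = 9, so closeness = 8/15.

8/15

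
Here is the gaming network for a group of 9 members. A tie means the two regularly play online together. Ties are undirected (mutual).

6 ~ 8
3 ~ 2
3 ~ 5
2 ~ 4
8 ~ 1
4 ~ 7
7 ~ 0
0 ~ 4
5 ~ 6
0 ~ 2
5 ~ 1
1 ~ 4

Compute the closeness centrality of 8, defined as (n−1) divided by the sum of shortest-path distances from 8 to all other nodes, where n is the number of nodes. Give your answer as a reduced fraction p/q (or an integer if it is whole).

4/9

Distances from 8: 0:3, 1:1, 2:3, 3:3, 4:2, 5:2, 6:1, 7:3. Sum = 18.
n = 9, so closeness = 8/18 = 4/9.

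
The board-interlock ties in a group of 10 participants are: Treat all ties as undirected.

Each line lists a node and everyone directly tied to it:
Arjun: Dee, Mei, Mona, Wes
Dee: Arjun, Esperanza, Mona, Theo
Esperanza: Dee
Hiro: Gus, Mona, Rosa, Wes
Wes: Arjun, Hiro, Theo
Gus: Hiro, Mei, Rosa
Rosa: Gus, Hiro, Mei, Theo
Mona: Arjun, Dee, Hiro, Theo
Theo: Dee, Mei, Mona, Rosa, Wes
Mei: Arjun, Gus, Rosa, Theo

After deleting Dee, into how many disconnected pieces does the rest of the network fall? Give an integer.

2

Without Dee, the remaining ties split the others into: {Esperanza}; {Arjun, Gus, Hiro, Mei, Mona, Rosa, Theo, Wes}.
That's 2 separate components.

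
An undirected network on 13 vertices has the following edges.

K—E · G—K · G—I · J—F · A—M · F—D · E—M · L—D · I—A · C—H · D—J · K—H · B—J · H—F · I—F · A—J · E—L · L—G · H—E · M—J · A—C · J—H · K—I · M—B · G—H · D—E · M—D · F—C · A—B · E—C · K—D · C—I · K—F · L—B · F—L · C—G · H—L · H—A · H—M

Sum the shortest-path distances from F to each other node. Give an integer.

Distances from F: A:2, B:2, C:1, D:1, E:2, G:2, H:1, I:1, J:1, K:1, L:1, M:2.
Sum = 2 + 2 + 1 + 1 + 2 + 2 + 1 + 1 + 1 + 1 + 1 + 2 = 17.

17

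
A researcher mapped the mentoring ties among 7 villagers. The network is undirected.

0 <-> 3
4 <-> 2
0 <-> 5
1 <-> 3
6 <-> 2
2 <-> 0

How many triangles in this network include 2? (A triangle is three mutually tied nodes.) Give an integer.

2's neighbors are 0, 4, and 6, but none of them are tied to each other, so no triangle contains 2.

0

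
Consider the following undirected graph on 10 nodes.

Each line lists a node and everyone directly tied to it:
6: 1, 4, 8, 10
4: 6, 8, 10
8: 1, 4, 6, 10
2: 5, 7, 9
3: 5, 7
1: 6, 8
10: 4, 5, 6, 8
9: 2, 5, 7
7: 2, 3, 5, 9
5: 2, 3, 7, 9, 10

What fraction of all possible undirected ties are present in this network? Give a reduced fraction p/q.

There are 17 edges and 10 nodes, so the maximum possible is C(10,2) = 45.
Density = 17/45.

17/45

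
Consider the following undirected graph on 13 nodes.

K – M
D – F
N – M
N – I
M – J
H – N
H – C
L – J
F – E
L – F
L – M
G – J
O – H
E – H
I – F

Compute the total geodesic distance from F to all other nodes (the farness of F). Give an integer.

24

Distances from F: C:3, D:1, E:1, G:3, H:2, I:1, J:2, K:3, L:1, M:2, N:2, O:3.
Sum = 3 + 1 + 1 + 3 + 2 + 1 + 2 + 3 + 1 + 2 + 2 + 3 = 24.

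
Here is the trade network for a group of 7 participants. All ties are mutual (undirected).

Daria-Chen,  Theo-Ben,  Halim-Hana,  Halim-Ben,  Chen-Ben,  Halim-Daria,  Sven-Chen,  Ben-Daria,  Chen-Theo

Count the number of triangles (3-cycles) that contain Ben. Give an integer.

3

Ben's neighbors: Chen, Daria, Halim, and Theo.
Neighbor pairs that are themselves tied: Ben–Chen–Daria; Ben–Chen–Theo; Ben–Daria–Halim. Each forms one triangle with Ben, for 3 in total.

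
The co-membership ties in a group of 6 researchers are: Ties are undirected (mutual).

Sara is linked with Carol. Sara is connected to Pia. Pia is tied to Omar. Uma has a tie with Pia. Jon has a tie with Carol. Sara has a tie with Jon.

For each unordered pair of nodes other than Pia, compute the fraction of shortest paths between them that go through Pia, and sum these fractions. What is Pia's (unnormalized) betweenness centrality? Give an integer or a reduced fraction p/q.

7

Pairs whose geodesics pass through Pia — Carol–Omar: 1; Carol–Uma: 1; Jon–Omar: 1; Jon–Uma: 1; Omar–Sara: 1; Omar–Uma: 1; Sara–Uma: 1.
All other pairs contribute 0.
Summing the contributions gives betweenness(Pia) = 7.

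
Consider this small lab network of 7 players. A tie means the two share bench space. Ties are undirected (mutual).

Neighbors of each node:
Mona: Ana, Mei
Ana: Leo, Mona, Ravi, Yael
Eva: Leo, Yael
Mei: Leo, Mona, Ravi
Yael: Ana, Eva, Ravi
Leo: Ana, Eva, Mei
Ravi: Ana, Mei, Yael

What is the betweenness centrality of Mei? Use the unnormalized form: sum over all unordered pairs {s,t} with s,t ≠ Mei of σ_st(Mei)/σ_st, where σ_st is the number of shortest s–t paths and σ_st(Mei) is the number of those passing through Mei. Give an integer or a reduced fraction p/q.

11/6

Pairs whose geodesics pass through Mei — Ravi–Leo: 1/2; Ravi–Mona: 1/2; Eva–Mona: 1/3; Leo–Mona: 1/2.
All other pairs contribute 0.
Summing the contributions gives betweenness(Mei) = 11/6.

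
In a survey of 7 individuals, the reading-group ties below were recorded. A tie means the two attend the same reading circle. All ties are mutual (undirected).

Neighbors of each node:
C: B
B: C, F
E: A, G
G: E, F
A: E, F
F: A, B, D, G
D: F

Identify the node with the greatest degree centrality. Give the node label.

Degrees — A:2, B:2, C:1, D:1, E:2, F:4, G:2.
The maximum is 4, attained only by F.

F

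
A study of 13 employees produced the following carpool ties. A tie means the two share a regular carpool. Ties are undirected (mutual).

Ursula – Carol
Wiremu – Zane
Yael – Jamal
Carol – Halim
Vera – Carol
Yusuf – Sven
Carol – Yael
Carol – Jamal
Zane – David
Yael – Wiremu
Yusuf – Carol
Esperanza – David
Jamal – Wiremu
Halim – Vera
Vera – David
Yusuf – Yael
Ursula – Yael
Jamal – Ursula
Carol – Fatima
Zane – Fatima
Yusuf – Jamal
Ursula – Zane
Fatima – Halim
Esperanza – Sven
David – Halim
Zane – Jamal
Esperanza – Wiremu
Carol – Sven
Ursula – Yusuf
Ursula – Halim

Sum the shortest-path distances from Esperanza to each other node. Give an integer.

23

Distances from Esperanza: Carol:2, David:1, Fatima:3, Halim:2, Jamal:2, Sven:1, Ursula:3, Vera:2, Wiremu:1, Yael:2, Yusuf:2, Zane:2.
Sum = 2 + 1 + 3 + 2 + 2 + 1 + 3 + 2 + 1 + 2 + 2 + 2 = 23.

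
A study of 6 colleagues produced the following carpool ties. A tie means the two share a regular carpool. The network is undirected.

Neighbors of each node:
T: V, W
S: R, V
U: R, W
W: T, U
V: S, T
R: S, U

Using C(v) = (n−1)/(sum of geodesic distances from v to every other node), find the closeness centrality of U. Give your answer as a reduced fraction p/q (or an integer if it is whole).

5/9

Distances from U: R:1, S:2, T:2, V:3, W:1. Sum = 9.
n = 6, so closeness = 5/9.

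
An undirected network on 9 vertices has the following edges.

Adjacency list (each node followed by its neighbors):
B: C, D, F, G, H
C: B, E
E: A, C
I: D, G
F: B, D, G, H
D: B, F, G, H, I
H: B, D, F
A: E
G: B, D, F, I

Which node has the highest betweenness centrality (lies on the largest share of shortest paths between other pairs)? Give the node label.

B

Unnormalized betweenness of each node: A:0, B:46/3, C:12, D:23/6, E:7, F:1/3, G:5/2, H:0, I:0.
B has the largest value, 46/3, making it the main broker — the node through which the most shortest paths run.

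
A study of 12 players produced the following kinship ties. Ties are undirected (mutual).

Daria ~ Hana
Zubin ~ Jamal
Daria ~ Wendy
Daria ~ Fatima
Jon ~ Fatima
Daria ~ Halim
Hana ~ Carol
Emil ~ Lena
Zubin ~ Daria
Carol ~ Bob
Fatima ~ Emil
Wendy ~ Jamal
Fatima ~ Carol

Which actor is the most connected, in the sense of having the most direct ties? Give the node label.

Degrees — Bob:1, Carol:3, Daria:5, Emil:2, Fatima:4, Halim:1, Hana:2, Jamal:2, Jon:1, Lena:1, Wendy:2, Zubin:2.
The maximum is 5, attained only by Daria.

Daria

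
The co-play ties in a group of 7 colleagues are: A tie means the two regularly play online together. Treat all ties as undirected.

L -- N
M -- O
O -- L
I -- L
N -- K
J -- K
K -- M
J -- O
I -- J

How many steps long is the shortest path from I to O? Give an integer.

2

One shortest route is I – J – O, which uses 2 edges, and I and O are not directly tied, so nothing shorter exists. So d(I,O) = 2.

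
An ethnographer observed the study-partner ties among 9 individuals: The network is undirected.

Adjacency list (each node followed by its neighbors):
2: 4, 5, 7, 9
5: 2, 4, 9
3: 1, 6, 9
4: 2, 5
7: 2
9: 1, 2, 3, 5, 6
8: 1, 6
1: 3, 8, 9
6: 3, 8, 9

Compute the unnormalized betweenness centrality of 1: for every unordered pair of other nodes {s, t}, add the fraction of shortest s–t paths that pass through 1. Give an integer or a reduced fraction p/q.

3

Pairs whose geodesics pass through 1 — 3–8: 1/2; 8–9: 1/2; 8–4: 2/4; 8–2: 1/2; 8–5: 1/2; 8–7: 1/2.
All other pairs contribute 0.
Summing the contributions gives betweenness(1) = 3.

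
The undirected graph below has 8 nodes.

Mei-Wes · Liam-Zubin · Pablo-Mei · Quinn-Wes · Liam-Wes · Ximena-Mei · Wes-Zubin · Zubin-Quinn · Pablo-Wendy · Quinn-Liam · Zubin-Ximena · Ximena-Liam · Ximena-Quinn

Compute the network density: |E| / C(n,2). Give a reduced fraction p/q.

13/28

There are 13 edges and 8 nodes, so the maximum possible is C(8,2) = 28.
Density = 13/28.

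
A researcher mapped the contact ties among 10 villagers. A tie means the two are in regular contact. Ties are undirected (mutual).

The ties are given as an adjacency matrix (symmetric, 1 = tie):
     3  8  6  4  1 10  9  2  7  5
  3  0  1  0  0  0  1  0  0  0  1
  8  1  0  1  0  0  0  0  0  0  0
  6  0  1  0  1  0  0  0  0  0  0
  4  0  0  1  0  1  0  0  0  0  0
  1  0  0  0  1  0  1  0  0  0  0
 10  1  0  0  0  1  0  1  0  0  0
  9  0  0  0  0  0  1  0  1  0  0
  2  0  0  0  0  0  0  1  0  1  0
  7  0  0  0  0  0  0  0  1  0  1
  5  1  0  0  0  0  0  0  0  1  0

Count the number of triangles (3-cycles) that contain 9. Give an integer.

0

9's neighbors are 2 and 10, but none of them are tied to each other, so no triangle contains 9.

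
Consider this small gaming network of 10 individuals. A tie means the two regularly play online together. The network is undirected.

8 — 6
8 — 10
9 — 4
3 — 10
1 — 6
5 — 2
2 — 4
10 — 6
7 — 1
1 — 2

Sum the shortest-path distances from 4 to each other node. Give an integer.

25

Distances from 4: 1:2, 2:1, 3:5, 5:2, 6:3, 7:3, 8:4, 9:1, 10:4.
Sum = 2 + 1 + 5 + 2 + 3 + 3 + 4 + 1 + 4 = 25.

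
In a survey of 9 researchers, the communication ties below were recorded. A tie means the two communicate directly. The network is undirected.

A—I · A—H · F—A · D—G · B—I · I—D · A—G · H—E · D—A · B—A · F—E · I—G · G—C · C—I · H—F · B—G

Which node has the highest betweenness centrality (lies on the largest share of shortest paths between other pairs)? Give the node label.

Unnormalized betweenness of each node: A:46/3, B:0, C:0, D:0, E:0, F:3, G:10/3, H:3, I:10/3.
A has the largest value, 46/3, making it the main broker — the node through which the most shortest paths run.

A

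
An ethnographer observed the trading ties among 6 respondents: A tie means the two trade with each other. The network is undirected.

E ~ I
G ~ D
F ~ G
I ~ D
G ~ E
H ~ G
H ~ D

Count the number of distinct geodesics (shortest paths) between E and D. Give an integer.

The shortest distance is 2. The length-2 paths are: E–G–D; E–I–D.
That gives 2 distinct shortest paths.

2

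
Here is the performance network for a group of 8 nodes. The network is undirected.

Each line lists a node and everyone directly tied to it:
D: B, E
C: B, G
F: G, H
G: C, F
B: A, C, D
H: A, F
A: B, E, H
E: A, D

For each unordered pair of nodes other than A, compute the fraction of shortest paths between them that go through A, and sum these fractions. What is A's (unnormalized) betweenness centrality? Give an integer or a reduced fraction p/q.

22/3

Pairs whose geodesics pass through A — H–E: 1; H–D: 2/2; H–B: 1; H–C: 1/2; E–B: 1/2; E–C: 1/2; E–G: 2/3; E–F: 1; D–F: 2/3; B–F: 1/2.
All other pairs contribute 0.
Summing the contributions gives betweenness(A) = 22/3.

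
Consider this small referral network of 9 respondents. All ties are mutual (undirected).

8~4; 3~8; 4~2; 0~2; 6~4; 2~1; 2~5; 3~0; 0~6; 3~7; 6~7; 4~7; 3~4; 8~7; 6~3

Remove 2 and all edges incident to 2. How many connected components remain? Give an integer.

Without 2, the remaining ties split the others into: {5}; {1}; {0, 3, 4, 6, 7, 8}.
That's 3 separate components.

3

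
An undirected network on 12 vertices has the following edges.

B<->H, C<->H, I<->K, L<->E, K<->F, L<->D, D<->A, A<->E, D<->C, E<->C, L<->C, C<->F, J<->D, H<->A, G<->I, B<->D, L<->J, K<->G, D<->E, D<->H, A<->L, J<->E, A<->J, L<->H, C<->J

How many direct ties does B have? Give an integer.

B is directly tied to D and H. That is 2 neighbors, so the degree of B is 2.

2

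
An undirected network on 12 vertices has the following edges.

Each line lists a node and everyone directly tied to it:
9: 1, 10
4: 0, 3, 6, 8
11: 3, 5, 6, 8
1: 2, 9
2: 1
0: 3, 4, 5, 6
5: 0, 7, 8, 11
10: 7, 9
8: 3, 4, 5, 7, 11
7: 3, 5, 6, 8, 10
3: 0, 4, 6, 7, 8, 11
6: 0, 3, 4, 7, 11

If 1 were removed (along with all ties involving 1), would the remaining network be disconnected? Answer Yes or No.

Removing 1 leaves {2} with no path to {0, 3, 4, 5, 6, 7, 8, 9, 10, and 11}, so the network splits into 2 components. 1 is a cut vertex.

Yes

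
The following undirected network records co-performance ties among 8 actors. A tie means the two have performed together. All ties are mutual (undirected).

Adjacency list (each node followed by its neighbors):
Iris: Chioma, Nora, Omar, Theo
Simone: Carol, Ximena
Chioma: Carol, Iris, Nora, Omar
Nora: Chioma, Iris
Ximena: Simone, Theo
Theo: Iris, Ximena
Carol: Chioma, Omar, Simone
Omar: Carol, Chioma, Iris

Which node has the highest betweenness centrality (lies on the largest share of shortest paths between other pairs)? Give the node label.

Iris

Unnormalized betweenness of each node: Carol:14/3, Chioma:11/3, Iris:37/6, Nora:0, Omar:7/6, Simone:7/3, Theo:10/3, Ximena:5/3.
Iris has the largest value, 37/6, making it the main broker — the node through which the most shortest paths run.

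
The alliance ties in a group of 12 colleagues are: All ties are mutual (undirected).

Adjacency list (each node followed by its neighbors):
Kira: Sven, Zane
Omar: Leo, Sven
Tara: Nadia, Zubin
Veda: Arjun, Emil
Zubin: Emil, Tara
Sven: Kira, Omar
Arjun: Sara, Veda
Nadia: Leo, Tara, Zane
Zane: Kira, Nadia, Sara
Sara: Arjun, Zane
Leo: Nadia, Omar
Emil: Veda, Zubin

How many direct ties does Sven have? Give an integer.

Sven is directly tied to Kira and Omar. That is 2 neighbors, so the degree of Sven is 2.

2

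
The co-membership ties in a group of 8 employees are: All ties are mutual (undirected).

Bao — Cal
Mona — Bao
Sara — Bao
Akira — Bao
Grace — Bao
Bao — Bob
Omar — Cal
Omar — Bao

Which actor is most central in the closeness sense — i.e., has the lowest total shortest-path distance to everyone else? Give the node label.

Farness (sum of distances to all others) for each node — Akira:13, Bao:7, Bob:13, Cal:12, Grace:13, Mona:13, Omar:12, Sara:13.
The smallest farness is 7, for Bao, so Bao has the highest closeness.

Bao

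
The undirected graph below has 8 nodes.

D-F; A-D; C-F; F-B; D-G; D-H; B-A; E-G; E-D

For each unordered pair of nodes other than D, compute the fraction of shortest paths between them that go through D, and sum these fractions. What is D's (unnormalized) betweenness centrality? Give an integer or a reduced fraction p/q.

15

Pairs whose geodesics pass through D — F–A: 1/2; F–E: 1; F–H: 1; F–G: 1; A–E: 1; A–H: 1; A–C: 1/2; A–G: 1; E–B: 2/2; E–H: 1; E–C: 1; B–H: 2/2; B–G: 2/2; H–C: 1 … (+2 more pairs).
All other pairs contribute 0.
Summing the contributions gives betweenness(D) = 15.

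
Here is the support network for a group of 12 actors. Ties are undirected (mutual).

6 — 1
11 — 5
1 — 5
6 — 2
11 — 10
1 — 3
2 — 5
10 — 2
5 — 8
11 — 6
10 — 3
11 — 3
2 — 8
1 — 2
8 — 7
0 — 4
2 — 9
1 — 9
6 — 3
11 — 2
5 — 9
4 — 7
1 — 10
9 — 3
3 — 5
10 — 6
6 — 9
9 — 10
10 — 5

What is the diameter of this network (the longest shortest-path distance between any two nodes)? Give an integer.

Eccentricity of each node (its greatest distance to any other): 0:5, 1:5, 2:4, 3:5, 4:4, 5:4, 6:5, 7:3, 8:3, 9:5, 10:5, 11:5.
The maximum eccentricity is 5, realized for instance by the pair 0–6 via 0 – 4 – 7 – 8 – 2 – 6. So the diameter is 5.

5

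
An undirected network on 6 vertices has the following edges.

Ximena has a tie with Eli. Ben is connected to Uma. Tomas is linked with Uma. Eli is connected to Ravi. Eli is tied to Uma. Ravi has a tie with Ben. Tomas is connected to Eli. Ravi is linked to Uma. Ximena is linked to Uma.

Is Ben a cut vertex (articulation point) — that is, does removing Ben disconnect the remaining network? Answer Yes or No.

Even without Ben, every remaining node can still reach every other (the residual graph is connected), so Ben is not a cut vertex.

No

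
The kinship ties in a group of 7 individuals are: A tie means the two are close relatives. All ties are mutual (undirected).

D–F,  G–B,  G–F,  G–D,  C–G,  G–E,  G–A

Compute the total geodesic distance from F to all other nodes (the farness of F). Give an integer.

Distances from F: A:2, B:2, C:2, D:1, E:2, G:1.
Sum = 2 + 2 + 2 + 1 + 2 + 1 = 10.

10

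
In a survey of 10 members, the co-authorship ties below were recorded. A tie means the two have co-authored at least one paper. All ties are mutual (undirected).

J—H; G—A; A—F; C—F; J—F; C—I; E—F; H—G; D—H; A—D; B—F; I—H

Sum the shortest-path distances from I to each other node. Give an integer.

19

Distances from I: A:3, B:3, C:1, D:2, E:3, F:2, G:2, H:1, J:2.
Sum = 3 + 3 + 1 + 2 + 3 + 2 + 2 + 1 + 2 = 19.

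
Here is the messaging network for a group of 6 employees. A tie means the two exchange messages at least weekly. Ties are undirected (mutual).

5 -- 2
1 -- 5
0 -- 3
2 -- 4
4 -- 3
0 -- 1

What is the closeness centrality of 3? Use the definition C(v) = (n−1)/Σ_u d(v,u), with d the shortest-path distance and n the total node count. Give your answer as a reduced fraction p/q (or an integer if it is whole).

5/9

Distances from 3: 0:1, 1:2, 2:2, 4:1, 5:3. Sum = 9.
n = 6, so closeness = 5/9.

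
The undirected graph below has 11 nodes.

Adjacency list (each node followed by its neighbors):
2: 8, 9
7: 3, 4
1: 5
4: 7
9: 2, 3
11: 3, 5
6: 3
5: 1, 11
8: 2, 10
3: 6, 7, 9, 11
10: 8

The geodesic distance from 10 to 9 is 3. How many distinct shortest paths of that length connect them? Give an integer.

1

The shortest distance is 3, and the only length-3 path is 10–8–2–9. So there is exactly 1 shortest path.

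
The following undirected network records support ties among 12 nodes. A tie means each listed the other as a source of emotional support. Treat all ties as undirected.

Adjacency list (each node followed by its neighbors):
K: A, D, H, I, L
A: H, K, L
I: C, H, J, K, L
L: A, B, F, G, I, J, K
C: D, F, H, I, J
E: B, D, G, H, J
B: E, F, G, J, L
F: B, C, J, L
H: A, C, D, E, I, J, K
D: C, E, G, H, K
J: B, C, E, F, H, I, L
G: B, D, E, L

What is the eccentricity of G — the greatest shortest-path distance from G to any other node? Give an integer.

Distances from G: A:2, B:1, C:2, D:1, E:1, F:2, H:2, I:2, J:2, K:2, L:1.
The largest is 2 (to J, H, C, K, A, F, and I), so the eccentricity of G is 2.

2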